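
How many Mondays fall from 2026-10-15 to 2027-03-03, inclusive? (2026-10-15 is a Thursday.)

2026-10-15 is a Thursday; the first Monday on or after it is 2026-10-19 (4 days later).
From 2026-10-19 to 2027-03-03: 12 + 30 + 31 + 31 + 28 + 3 = 135 days (rest of October, November, December, January, February, March).
135 ÷ 7 = 19 full weeks with remainder 2, so 19 more Mondays after the first → 20.

20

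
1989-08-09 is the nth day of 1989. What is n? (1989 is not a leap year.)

221

Days in months before August: 31 + 28 + 31 + 30 + 31 + 30 + 31 = 212.
Plus 9 days into August → day 221.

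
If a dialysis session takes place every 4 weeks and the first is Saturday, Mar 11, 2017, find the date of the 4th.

Jun 3, 2017

The 4th occurrence is 3 intervals after the first: 3 × 28 = 84 days after Mar 11, 2017.
Mar has 31 days — 20 days to the end of Mar leaves 64.
Apr has 30 days (34 left).
May has 31 days (3 left).
3 days into Jun → Jun 3, 2017.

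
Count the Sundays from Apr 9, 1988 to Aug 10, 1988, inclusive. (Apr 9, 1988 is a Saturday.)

Apr 9, 1988 is a Saturday; the first Sunday on or after it is Apr 10, 1988 (1 day later).
From Apr 10, 1988 to Aug 10, 1988: 20 + 31 + 30 + 31 + 10 = 122 days (rest of Apr, May, Jun, Jul, Aug).
122 ÷ 7 = 17 full weeks with remainder 3, so 17 more Sundays after the first → 18.

18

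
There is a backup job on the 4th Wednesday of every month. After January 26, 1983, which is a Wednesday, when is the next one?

January 1983 starts on a Saturday; its first Wednesday is the 5th, so the 4th Wednesday is the 26th — January 26, 1983.
That is not after January 26, 1983, so look at February 1983.
February 1983 starts on a Tuesday; its first Wednesday is the 2nd, so the 4th Wednesday is the 23rd — February 23, 1983.

February 23, 1983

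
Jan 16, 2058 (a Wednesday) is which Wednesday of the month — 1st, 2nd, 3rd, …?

3rd

Day 16 falls in week ⌈16/7⌉ of the month.
Days 1–7 hold the 1st Wednesday, 8–14 the 2nd, 15–21 the 3rd, 22–28 the 4th, 29–31 the 5th.
16 is in the range for the 3rd.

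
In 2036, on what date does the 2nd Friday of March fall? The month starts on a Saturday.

March 2036 begins on a Saturday, so the first Friday is March 7 (6 days later).
The 2nd Friday is 1 weeks later: 7 + 7 = 14.

2036-03-14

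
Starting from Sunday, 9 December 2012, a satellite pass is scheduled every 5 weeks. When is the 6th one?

The 6th occurrence is 5 intervals after the first: 5 × 35 = 175 days after 9 December 2012.
December has 31 days — 22 days to the end of December leaves 153.
January has 31 days (122 left).
February has 28 days (94 left).
March has 31 days (63 left).
April has 30 days (33 left).
May has 31 days (2 left).
2 days into June → 2 June 2013.

2 June 2013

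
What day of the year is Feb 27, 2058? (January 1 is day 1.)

Days in months before Feb: 31 = 31.
Plus 27 days into Feb → day 58.

58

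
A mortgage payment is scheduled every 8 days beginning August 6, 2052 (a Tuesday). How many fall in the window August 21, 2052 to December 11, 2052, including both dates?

14

Occurrences land 8·i days after August 6, 2052 for i = 0, 1, 2, …
August 21, 2052 is 15 days after the start; 15 ÷ 8 = 1 remainder 7; since the remainder is 7, round up to i = 2. First occurrence in the window: #3 on August 22, 2052 (2×8 = 16 days in).
December 11, 2052 is 127 days after the start; 127 ÷ 8 = 15 remainder 7. Last occurrence in the window: #16 on December 4, 2052.
Occurrences #3 through #16: 14 in total.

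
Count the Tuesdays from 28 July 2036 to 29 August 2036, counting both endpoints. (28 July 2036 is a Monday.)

28 July 2036 is a Monday; the first Tuesday on or after it is 29 July 2036 (1 day later).
From 29 July 2036 to 29 August 2036: 2 + 29 = 31 days (rest of July, August).
31 ÷ 7 = 4 full weeks with remainder 3, so 4 more Tuesdays after the first → 5.

5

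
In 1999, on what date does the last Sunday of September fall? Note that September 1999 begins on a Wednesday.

September 26, 1999

September 1999 begins on a Wednesday, so the first Sunday is September 5 (4 days later).
September 1999 has 30 days. Adding weeks: 5, 12, 19, 26 — the last one ≤ 30 is the 26th.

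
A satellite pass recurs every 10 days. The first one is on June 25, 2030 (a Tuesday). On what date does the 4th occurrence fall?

July 25, 2030

The 4th occurrence is 3 intervals after the first: 3 × 10 = 30 days after June 25, 2030.
June has 30 days — 5 days to the end of June leaves 25.
25 days into July → July 25, 2030.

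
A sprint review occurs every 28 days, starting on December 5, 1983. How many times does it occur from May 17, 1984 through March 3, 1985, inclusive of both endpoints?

Occurrences land 28·i days after December 5, 1983 for i = 0, 1, 2, …
May 17, 1984 is 164 days after the start; 164 ÷ 28 = 5 remainder 24; since the remainder is 24, round up to i = 6. First occurrence in the window: #7 on May 21, 1984 (6×28 = 168 days in).
March 3, 1985 is 454 days after the start; 454 ÷ 28 = 16 remainder 6. Last occurrence in the window: #17 on February 25, 1985.
Occurrences #7 through #17: 11 in total.

11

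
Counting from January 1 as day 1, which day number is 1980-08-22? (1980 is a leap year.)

235

Days in months before August: 31 + 29 + 31 + 30 + 31 + 30 + 31 = 213.
Plus 22 days into August → day 235.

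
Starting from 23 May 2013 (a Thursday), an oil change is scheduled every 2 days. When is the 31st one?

22 July 2013

The 31st occurrence is 30 intervals after the first: 30 × 2 = 60 days after 23 May 2013.
May has 31 days — 8 days to the end of May leaves 52.
June has 30 days (22 left).
22 days into July → 22 July 2013.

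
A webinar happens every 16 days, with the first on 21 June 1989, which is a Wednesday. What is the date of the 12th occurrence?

14 December 1989

The 12th occurrence is 11 intervals after the first: 11 × 16 = 176 days after 21 June 1989.
June has 30 days — 9 days to the end of June leaves 167.
July has 31 days (136 left).
August has 31 days (105 left).
September has 30 days (75 left).
October has 31 days (44 left).
November has 30 days (14 left).
14 days into December → 14 December 1989.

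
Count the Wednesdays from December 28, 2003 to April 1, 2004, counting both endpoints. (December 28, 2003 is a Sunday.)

December 28, 2003 is a Sunday; the first Wednesday on or after it is December 31, 2003 (3 days later).
From December 31, 2003 to April 1, 2004: 0 + 31 + 29 + 31 + 1 = 92 days (rest of December, January, February, March, April).
92 ÷ 7 = 13 full weeks with remainder 1, so 13 more Wednesdays after the first → 14.

14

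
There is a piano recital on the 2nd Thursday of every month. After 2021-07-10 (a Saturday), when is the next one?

2021-08-12

July 2021 starts on a Thursday; its first Thursday is the 1st, so the 2nd Thursday is the 8th — 2021-07-08.
That is not after 2021-07-10, so look at August 2021.
August 2021 starts on a Sunday; its first Thursday is the 5th, so the 2nd Thursday is the 12th — 2021-08-12.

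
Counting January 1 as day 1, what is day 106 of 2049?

January has 31 days (106 − 31 = 75 remain).
February has 28 days (75 − 28 = 47 remain).
March has 31 days (47 − 31 = 16 remain).
16 into April → April 16.

16 April 2049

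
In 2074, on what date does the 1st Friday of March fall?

March 2, 2074

The first Friday of March 2074 is March 2.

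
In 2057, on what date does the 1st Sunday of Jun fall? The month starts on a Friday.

Jun 2057 begins on a Friday, so the first Sunday is Jun 3 (2 days later).

Jun 3, 2057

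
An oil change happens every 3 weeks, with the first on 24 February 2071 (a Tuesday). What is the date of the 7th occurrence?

The 7th occurrence is 6 intervals after the first: 6 × 21 = 126 days after 24 February 2071.
February has 28 days — 4 days to the end of February leaves 122.
March has 31 days (91 left).
April has 30 days (61 left).
May has 31 days (30 left).
30 days into June → 30 June 2071.

30 June 2071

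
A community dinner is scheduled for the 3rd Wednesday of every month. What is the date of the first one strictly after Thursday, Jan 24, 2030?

Feb 20, 2030

Jan 2030 starts on a Tuesday; its first Wednesday is the 2nd, so the 3rd Wednesday is the 16th — Jan 16, 2030.
That is not after Jan 24, 2030, so look at Feb 2030.
Feb 2030 starts on a Friday; its first Wednesday is the 6th, so the 3rd Wednesday is the 20th — Feb 20, 2030.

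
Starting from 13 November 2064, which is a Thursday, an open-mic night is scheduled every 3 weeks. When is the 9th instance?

The 9th occurrence is 8 intervals after the first: 8 × 21 = 168 days after 13 November 2064.
November has 30 days — 17 days to the end of November leaves 151.
December has 31 days (120 left).
January has 31 days (89 left).
February has 28 days (61 left).
March has 31 days (30 left).
30 days into April → 30 April 2065.

30 April 2065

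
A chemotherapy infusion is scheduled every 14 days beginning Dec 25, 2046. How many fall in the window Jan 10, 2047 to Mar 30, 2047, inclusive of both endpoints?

Occurrences land 14·i days after Dec 25, 2046 for i = 0, 1, 2, …
Jan 10, 2047 is 16 days after the start; 16 ÷ 14 = 1 remainder 2; since the remainder is 2, round up to i = 2. First occurrence in the window: #3 on Jan 22, 2047 (2×14 = 28 days in).
Mar 30, 2047 is 95 days after the start; 95 ÷ 14 = 6 remainder 11. Last occurrence in the window: #7 on Mar 19, 2047.
Occurrences #3 through #7: 5 in total.

5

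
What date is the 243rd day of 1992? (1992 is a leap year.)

January has 31 days (243 − 31 = 212 remain).
February has 29 days (212 − 29 = 183 remain).
March has 31 days (183 − 31 = 152 remain).
April has 30 days (152 − 30 = 122 remain).
May has 31 days (122 − 31 = 91 remain).
June has 30 days (91 − 30 = 61 remain).
July has 31 days (61 − 31 = 30 remain).
30 into August → August 30.

30 August 1992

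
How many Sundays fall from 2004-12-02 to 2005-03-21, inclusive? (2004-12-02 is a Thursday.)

2004-12-02 is a Thursday; the first Sunday on or after it is 2004-12-05 (3 days later).
From 2004-12-05 to 2005-03-21: 26 + 31 + 28 + 21 = 106 days (rest of December, January, February, March).
106 ÷ 7 = 15 full weeks with remainder 1, so 15 more Sundays after the first → 16.

16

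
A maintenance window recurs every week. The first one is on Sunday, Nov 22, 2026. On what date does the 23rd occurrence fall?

The 23rd occurrence is 22 intervals after the first: 22 × 7 = 154 days after Nov 22, 2026.
Nov has 30 days — 8 days to the end of Nov leaves 146.
Dec has 31 days (115 left).
Jan has 31 days (84 left).
Feb has 28 days (56 left).
Mar has 31 days (25 left).
25 days into Apr → Apr 25, 2027.

Apr 25, 2027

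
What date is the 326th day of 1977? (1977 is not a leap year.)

November 22, 1977

January has 31 days (326 − 31 = 295 remain).
February has 28 days (295 − 28 = 267 remain).
March has 31 days (267 − 31 = 236 remain).
April has 30 days (236 − 30 = 206 remain).
May has 31 days (206 − 31 = 175 remain).
June has 30 days (175 − 30 = 145 remain).
July has 31 days (145 − 31 = 114 remain).
August has 31 days (114 − 31 = 83 remain).
September has 30 days (83 − 30 = 53 remain).
October has 31 days (53 − 31 = 22 remain).
22 into November → November 22.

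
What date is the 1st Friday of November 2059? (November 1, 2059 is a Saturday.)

November 2059 begins on a Saturday, so the first Friday is November 7 (6 days later).

7 November 2059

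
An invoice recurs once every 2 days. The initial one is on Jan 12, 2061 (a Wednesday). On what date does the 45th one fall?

The 45th occurrence is 44 intervals after the first: 44 × 2 = 88 days after Jan 12, 2061.
Jan has 31 days — 19 days to the end of Jan leaves 69.
Feb has 28 days (41 left).
Mar has 31 days (10 left).
10 days into Apr → Apr 10, 2061.

Apr 10, 2061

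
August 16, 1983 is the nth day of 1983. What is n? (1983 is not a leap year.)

228

Days in months before August: 31 + 28 + 31 + 30 + 31 + 30 + 31 = 212.
Plus 16 days into August → day 228.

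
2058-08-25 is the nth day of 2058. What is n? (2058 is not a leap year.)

Days in months before August: 31 + 28 + 31 + 30 + 31 + 30 + 31 = 212.
Plus 25 days into August → day 237.

237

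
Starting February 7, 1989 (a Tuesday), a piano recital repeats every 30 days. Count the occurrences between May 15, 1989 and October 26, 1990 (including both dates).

17

Occurrences land 30·i days after February 7, 1989 for i = 0, 1, 2, …
May 15, 1989 is 97 days after the start; 97 ÷ 30 = 3 remainder 7; since the remainder is 7, round up to i = 4. First occurrence in the window: #5 on June 7, 1989 (4×30 = 120 days in).
October 26, 1990 is 626 days after the start; 626 ÷ 30 = 20 remainder 26. Last occurrence in the window: #21 on September 30, 1990.
Occurrences #5 through #21: 17 in total.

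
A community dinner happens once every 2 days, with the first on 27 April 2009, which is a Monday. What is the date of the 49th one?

1 August 2009

The 49th occurrence is 48 intervals after the first: 48 × 2 = 96 days after 27 April 2009.
April has 30 days — 3 days to the end of April leaves 93.
May has 31 days (62 left).
June has 30 days (32 left).
July has 31 days (1 left).
1 day into August → 1 August 2009.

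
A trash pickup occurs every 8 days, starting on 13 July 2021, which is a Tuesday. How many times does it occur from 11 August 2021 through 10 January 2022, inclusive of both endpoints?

Occurrences land 8·i days after 13 July 2021 for i = 0, 1, 2, …
11 August 2021 is 29 days after the start; 29 ÷ 8 = 3 remainder 5; since the remainder is 5, round up to i = 4. First occurrence in the window: #5 on 14 August 2021 (4×8 = 32 days in).
10 January 2022 is 181 days after the start; 181 ÷ 8 = 22 remainder 5. Last occurrence in the window: #23 on 5 January 2022.
Occurrences #5 through #23: 19 in total.

19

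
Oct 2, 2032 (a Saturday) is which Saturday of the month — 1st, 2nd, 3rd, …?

1st

Day 2 falls in week ⌈2/7⌉ of the month.
Days 1–7 hold the 1st Saturday, 8–14 the 2nd, 15–21 the 3rd, 22–28 the 4th, 29–31 the 5th.
2 is in the range for the 1st.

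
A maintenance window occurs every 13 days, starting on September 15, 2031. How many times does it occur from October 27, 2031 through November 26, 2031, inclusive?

Occurrences land 13·i days after September 15, 2031 for i = 0, 1, 2, …
October 27, 2031 is 42 days after the start; 42 ÷ 13 = 3 remainder 3; since the remainder is 3, round up to i = 4. First occurrence in the window: #5 on November 6, 2031 (4×13 = 52 days in).
November 26, 2031 is 72 days after the start; 72 ÷ 13 = 5 remainder 7. Last occurrence in the window: #6 on November 19, 2031.
Occurrences #5 through #6: 2 in total.

2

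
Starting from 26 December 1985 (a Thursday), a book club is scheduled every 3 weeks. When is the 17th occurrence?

27 November 1986

The 17th occurrence is 16 intervals after the first: 16 × 21 = 336 days after 26 December 1985.
December has 31 days — 5 days to the end of December leaves 331.
January has 31 days (300 left).
February has 28 days (272 left).
March has 31 days (241 left).
April has 30 days (211 left).
May has 31 days (180 left).
June has 30 days (150 left).
July has 31 days (119 left).
August has 31 days (88 left).
September has 30 days (58 left).
October has 31 days (27 left).
27 days into November → 27 November 1986.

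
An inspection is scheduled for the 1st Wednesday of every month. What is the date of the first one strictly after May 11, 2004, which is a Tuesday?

Jun 2, 2004

May 2004 starts on a Saturday, so its 1st Wednesday is May 5, 2004 (4 days in).
That is not after May 11, 2004, so look at Jun 2004.
Jun 2004 starts on a Tuesday, so its 1st Wednesday is Jun 2, 2004 (1 day in).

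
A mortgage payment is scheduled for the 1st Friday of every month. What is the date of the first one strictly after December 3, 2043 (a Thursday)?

December 4, 2043

December 2043 starts on a Tuesday, so its 1st Friday is December 4, 2043 (3 days in).
December 4, 2043 is after December 3, 2043, so that is the next one.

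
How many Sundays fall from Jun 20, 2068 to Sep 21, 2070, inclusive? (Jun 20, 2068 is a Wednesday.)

118

Jun 20, 2068 is a Wednesday; the first Sunday on or after it is Jun 24, 2068 (4 days later).
From Jun 24, 2068 to Sep 21, 2070: 190 + 365 + 264 = 819 days (rest of 2068, 2069, to Sep 21, 2070 in 2070).
819 ÷ 7 = 117 full weeks with remainder 0, so 117 more Sundays after the first → 118.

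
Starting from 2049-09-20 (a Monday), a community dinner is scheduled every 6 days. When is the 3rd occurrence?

2049-10-02

The 3rd occurrence is 2 intervals after the first: 2 × 6 = 12 days after 2049-09-20.
September has 30 days — 10 days to the end of September leaves 2.
2 days into October → 2049-10-02.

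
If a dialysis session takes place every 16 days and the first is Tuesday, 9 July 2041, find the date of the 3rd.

10 August 2041

The 3rd occurrence is 2 intervals after the first: 2 × 16 = 32 days after 9 July 2041.
July has 31 days — 22 days to the end of July leaves 10.
10 days into August → 10 August 2041.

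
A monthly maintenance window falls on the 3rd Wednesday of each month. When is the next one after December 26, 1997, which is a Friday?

January 21, 1998

December 1997 starts on a Monday; its first Wednesday is the 3rd, so the 3rd Wednesday is the 17th — December 17, 1997.
That is not after December 26, 1997, so look at January 1998.
January 1998 starts on a Thursday; its first Wednesday is the 7th, so the 3rd Wednesday is the 21st — January 21, 1998.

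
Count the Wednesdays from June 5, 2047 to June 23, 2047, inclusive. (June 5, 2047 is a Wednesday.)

3

June 5, 2047 is a Wednesday; the first Wednesday on or after it is June 5, 2047.
From June 5, 2047 to June 23, 2047 is 23 − 5 = 18 days.
18 ÷ 7 = 2 full weeks with remainder 4, so 2 more Wednesdays after the first → 3.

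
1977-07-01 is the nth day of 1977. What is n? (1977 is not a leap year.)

182

Days in months before July: 31 + 28 + 31 + 30 + 31 + 30 = 181.
Plus 1 day into July → day 182.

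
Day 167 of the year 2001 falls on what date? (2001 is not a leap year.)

January has 31 days (167 − 31 = 136 remain).
February has 28 days (136 − 28 = 108 remain).
March has 31 days (108 − 31 = 77 remain).
April has 30 days (77 − 30 = 47 remain).
May has 31 days (47 − 31 = 16 remain).
16 into June → June 16.

June 16, 2001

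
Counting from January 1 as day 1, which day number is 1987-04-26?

Days in months before April: 31 + 28 + 31 = 90.
Plus 26 days into April → day 116.

116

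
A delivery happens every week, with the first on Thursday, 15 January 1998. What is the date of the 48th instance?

10 December 1998

The 48th occurrence is 47 intervals after the first: 47 × 7 = 329 days after 15 January 1998.
January has 31 days — 16 days to the end of January leaves 313.
February has 28 days (285 left).
March has 31 days (254 left).
April has 30 days (224 left).
May has 31 days (193 left).
June has 30 days (163 left).
July has 31 days (132 left).
August has 31 days (101 left).
September has 30 days (71 left).
October has 31 days (40 left).
November has 30 days (10 left).
10 days into December → 10 December 1998.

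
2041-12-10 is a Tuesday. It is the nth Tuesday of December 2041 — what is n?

2nd

Day 10 falls in week ⌈10/7⌉ of the month.
Days 1–7 hold the 1st Tuesday, 8–14 the 2nd, 15–21 the 3rd, 22–28 the 4th, 29–31 the 5th.
10 is in the range for the 2nd.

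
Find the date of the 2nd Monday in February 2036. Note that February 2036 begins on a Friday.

February 2036 begins on a Friday, so the first Monday is February 4 (3 days later).
The 2nd Monday is 1 weeks later: 4 + 7 = 11.

February 11, 2036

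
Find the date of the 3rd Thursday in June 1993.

June 17, 1993

June 1993 begins on a Tuesday, so the first Thursday is June 3 (2 days later).
The 3rd Thursday is 2 weeks later: 3 + 14 = 17.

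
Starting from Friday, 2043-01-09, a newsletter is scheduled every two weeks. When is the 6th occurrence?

The 6th occurrence is 5 intervals after the first: 5 × 14 = 70 days after 2043-01-09.
January has 31 days — 22 days to the end of January leaves 48.
February has 28 days (20 left).
20 days into March → 2043-03-20.

2043-03-20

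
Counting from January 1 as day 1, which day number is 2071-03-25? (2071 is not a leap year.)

84

Days in months before March: 31 + 28 = 59.
Plus 25 days into March → day 84.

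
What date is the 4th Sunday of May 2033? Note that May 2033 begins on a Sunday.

May 22, 2033

May 2033 begins on a Sunday, so the first Sunday is May 1.
The 4th Sunday is 3 weeks later: 1 + 21 = 22.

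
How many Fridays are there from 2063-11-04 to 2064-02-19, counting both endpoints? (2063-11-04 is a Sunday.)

2063-11-04 is a Sunday; the first Friday on or after it is 2063-11-09 (5 days later).
From 2063-11-09 to 2064-02-19: 21 + 31 + 31 + 19 = 102 days (rest of November, December, January, February).
102 ÷ 7 = 14 full weeks with remainder 4, so 14 more Fridays after the first → 15.

15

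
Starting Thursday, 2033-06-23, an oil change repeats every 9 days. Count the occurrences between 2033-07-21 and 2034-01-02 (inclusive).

18

Occurrences land 9·i days after 2033-06-23 for i = 0, 1, 2, …
2033-07-21 is 28 days after the start; 28 ÷ 9 = 3 remainder 1; since the remainder is 1, round up to i = 4. First occurrence in the window: #5 on 2033-07-29 (4×9 = 36 days in).
2034-01-02 is 193 days after the start; 193 ÷ 9 = 21 remainder 4. Last occurrence in the window: #22 on 2033-12-29.
Occurrences #5 through #22: 18 in total.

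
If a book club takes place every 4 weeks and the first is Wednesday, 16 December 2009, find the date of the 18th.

The 18th occurrence is 17 intervals after the first: 17 × 28 = 476 days after 16 December 2009.
December has 31 days — 15 days to the end of December leaves 461.
2010 has 365 days (96 left).
January has 31 days (65 left).
February has 28 days (37 left).
March has 31 days (6 left).
6 days into April → 6 April 2011.

6 April 2011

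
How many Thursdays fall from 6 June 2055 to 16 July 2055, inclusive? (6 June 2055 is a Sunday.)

6 June 2055 is a Sunday; the first Thursday on or after it is 10 June 2055 (4 days later).
From 10 June 2055 to 16 July 2055: 20 + 16 = 36 days (rest of June, July).
36 ÷ 7 = 5 full weeks with remainder 1, so 5 more Thursdays after the first → 6.

6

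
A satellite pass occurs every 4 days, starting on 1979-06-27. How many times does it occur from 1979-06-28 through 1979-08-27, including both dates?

Occurrences land 4·i days after 1979-06-27 for i = 0, 1, 2, …
1979-06-28 is 1 day after the start; 1 ÷ 4 = 0 remainder 1; since the remainder is 1, round up to i = 1. First occurrence in the window: #2 on 1979-07-01 (1×4 = 4 days in).
1979-08-27 is 61 days after the start; 61 ÷ 4 = 15 remainder 1. Last occurrence in the window: #16 on 1979-08-26.
Occurrences #2 through #16: 15 in total.

15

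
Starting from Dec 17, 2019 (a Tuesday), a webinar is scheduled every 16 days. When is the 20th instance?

Oct 16, 2020

The 20th occurrence is 19 intervals after the first: 19 × 16 = 304 days after Dec 17, 2019.
Dec has 31 days — 14 days to the end of Dec leaves 290.
Jan has 31 days (259 left).
Feb has 29 days (230 left).
Mar has 31 days (199 left).
Apr has 30 days (169 left).
May has 31 days (138 left).
Jun has 30 days (108 left).
Jul has 31 days (77 left).
Aug has 31 days (46 left).
Sep has 30 days (16 left).
16 days into Oct → Oct 16, 2020.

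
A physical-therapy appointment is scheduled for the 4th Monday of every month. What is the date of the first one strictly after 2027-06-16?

2027-06-28

June 2027 starts on a Tuesday; its first Monday is the 7th, so the 4th Monday is the 28th — 2027-06-28.
2027-06-28 is after 2027-06-16, so that is the next one.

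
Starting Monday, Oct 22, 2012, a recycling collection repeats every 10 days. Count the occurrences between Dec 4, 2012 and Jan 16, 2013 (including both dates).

4

Occurrences land 10·i days after Oct 22, 2012 for i = 0, 1, 2, …
Dec 4, 2012 is 43 days after the start; 43 ÷ 10 = 4 remainder 3; since the remainder is 3, round up to i = 5. First occurrence in the window: #6 on Dec 11, 2012 (5×10 = 50 days in).
Jan 16, 2013 is 86 days after the start; 86 ÷ 10 = 8 remainder 6. Last occurrence in the window: #9 on Jan 10, 2013.
Occurrences #6 through #9: 4 in total.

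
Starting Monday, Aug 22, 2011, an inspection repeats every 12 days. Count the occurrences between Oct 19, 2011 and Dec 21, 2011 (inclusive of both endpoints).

Occurrences land 12·i days after Aug 22, 2011 for i = 0, 1, 2, …
Oct 19, 2011 is 58 days after the start; 58 ÷ 12 = 4 remainder 10; since the remainder is 10, round up to i = 5. First occurrence in the window: #6 on Oct 21, 2011 (5×12 = 60 days in).
Dec 21, 2011 is 121 days after the start; 121 ÷ 12 = 10 remainder 1. Last occurrence in the window: #11 on Dec 20, 2011.
Occurrences #6 through #11: 6 in total.

6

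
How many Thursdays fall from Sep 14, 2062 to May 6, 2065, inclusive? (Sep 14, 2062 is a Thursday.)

138

Sep 14, 2062 is a Thursday; the first Thursday on or after it is Sep 14, 2062.
From Sep 14, 2062 to May 6, 2065: 108 + 365 + 366 + 126 = 965 days (rest of 2062, 2063, 2064, to May 6, 2065 in 2065).
965 ÷ 7 = 137 full weeks with remainder 6, so 137 more Thursdays after the first → 138.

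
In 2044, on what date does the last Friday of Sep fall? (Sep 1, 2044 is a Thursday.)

Sep 2044 begins on a Thursday, so the first Friday is Sep 2 (1 day later).
Sep 2044 has 30 days. Adding weeks: 2, 9, 16, 23, 30 — the last one ≤ 30 is the 30th.

Sep 30, 2044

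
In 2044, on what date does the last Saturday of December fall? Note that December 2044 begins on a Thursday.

December 2044 begins on a Thursday, so the first Saturday is December 3 (2 days later).
December 2044 has 31 days. Adding weeks: 3, 10, 17, 24, 31 — the last one ≤ 31 is the 31st.

31 December 2044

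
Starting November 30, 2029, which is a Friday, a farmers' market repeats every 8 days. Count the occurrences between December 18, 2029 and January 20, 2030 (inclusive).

Occurrences land 8·i days after November 30, 2029 for i = 0, 1, 2, …
December 18, 2029 is 18 days after the start; 18 ÷ 8 = 2 remainder 2; since the remainder is 2, round up to i = 3. First occurrence in the window: #4 on December 24, 2029 (3×8 = 24 days in).
January 20, 2030 is 51 days after the start; 51 ÷ 8 = 6 remainder 3. Last occurrence in the window: #7 on January 17, 2030.
Occurrences #4 through #7: 4 in total.

4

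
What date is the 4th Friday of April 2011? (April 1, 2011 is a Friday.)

April 2011 begins on a Friday, so the first Friday is April 1.
The 4th Friday is 3 weeks later: 1 + 21 = 22.

April 22, 2011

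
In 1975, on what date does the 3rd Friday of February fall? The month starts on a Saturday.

February 21, 1975

February 1975 begins on a Saturday, so the first Friday is February 7 (6 days later).
The 3rd Friday is 2 weeks later: 7 + 14 = 21.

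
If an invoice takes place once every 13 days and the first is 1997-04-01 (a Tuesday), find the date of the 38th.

1998-07-26

The 38th occurrence is 37 intervals after the first: 37 × 13 = 481 days after 1997-04-01.
April has 30 days — 29 days to the end of April leaves 452.
From end of April to end of 1997 is 245 days (207 left).
January has 31 days (176 left).
February has 28 days (148 left).
March has 31 days (117 left).
April has 30 days (87 left).
May has 31 days (56 left).
June has 30 days (26 left).
26 days into July → 1998-07-26.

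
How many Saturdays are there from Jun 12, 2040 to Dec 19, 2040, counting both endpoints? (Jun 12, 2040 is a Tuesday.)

Jun 12, 2040 is a Tuesday; the first Saturday on or after it is Jun 16, 2040 (4 days later).
From Jun 16, 2040 to Dec 19, 2040: 14 + 31 + 31 + 30 + 31 + 30 + 19 = 186 days (rest of Jun, Jul, Aug, Sep, Oct, Nov, Dec).
186 ÷ 7 = 26 full weeks with remainder 4, so 26 more Saturdays after the first → 27.

27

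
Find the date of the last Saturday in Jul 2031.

The first Saturday of Jul 2031 is Jul 5.
Jul 2031 has 31 days. Adding weeks: 5, 12, 19, 26 — the last one ≤ 31 is the 26th.

Jul 26, 2031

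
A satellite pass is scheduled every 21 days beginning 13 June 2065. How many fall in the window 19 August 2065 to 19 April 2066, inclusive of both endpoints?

Occurrences land 21·i days after 13 June 2065 for i = 0, 1, 2, …
19 August 2065 is 67 days after the start; 67 ÷ 21 = 3 remainder 4; since the remainder is 4, round up to i = 4. First occurrence in the window: #5 on 5 September 2065 (4×21 = 84 days in).
19 April 2066 is 310 days after the start; 310 ÷ 21 = 14 remainder 16. Last occurrence in the window: #15 on 3 April 2066.
Occurrences #5 through #15: 11 in total.

11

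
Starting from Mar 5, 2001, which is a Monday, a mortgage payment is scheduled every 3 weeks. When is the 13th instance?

The 13th occurrence is 12 intervals after the first: 12 × 21 = 252 days after Mar 5, 2001.
Mar has 31 days — 26 days to the end of Mar leaves 226.
Apr has 30 days (196 left).
May has 31 days (165 left).
Jun has 30 days (135 left).
Jul has 31 days (104 left).
Aug has 31 days (73 left).
Sep has 30 days (43 left).
Oct has 31 days (12 left).
12 days into Nov → Nov 12, 2001.

Nov 12, 2001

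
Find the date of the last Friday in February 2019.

February 22, 2019

The first Friday of February 2019 is February 1.
February 2019 has 28 days. Adding weeks: 1, 8, 15, 22 — the last one ≤ 28 is the 22nd.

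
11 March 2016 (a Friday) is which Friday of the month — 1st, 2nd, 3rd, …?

2nd

Day 11 falls in week ⌈11/7⌉ of the month.
Days 1–7 hold the 1st Friday, 8–14 the 2nd, 15–21 the 3rd, 22–28 the 4th, 29–31 the 5th.
11 is in the range for the 2nd.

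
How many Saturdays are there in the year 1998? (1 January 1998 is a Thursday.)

52

1 January 1998 is a Thursday; the first Saturday on or after it is 3 January 1998 (2 days later).
From 3 January 1998 to 31 December 1998: 28 + 28 + 31 + 30 + 31 + 30 + 31 + 31 + 30 + 31 + 30 + 31 = 362 days (rest of January, February, March, April, May, June, July, August, September, October, November, December).
362 ÷ 7 = 51 full weeks with remainder 5, so 51 more Saturdays after the first → 52.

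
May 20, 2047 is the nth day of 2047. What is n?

Days in months before May: 31 + 28 + 31 + 30 = 120.
Plus 20 days into May → day 140.

140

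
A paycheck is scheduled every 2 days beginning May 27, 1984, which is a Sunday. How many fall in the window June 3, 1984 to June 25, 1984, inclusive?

Occurrences land 2·i days after May 27, 1984 for i = 0, 1, 2, …
June 3, 1984 is 7 days after the start; 7 ÷ 2 = 3 remainder 1; since the remainder is 1, round up to i = 4. First occurrence in the window: #5 on June 4, 1984 (4×2 = 8 days in).
June 25, 1984 is 29 days after the start; 29 ÷ 2 = 14 remainder 1. Last occurrence in the window: #15 on June 24, 1984.
Occurrences #5 through #15: 11 in total.

11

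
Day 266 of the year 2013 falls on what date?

September 23, 2013

January has 31 days (266 − 31 = 235 remain).
February has 28 days (235 − 28 = 207 remain).
March has 31 days (207 − 31 = 176 remain).
April has 30 days (176 − 30 = 146 remain).
May has 31 days (146 − 31 = 115 remain).
June has 30 days (115 − 30 = 85 remain).
July has 31 days (85 − 31 = 54 remain).
August has 31 days (54 − 31 = 23 remain).
23 into September → September 23.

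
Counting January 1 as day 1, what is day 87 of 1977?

January has 31 days (87 − 31 = 56 remain).
February has 28 days (56 − 28 = 28 remain).
28 into March → March 28.

March 28, 1977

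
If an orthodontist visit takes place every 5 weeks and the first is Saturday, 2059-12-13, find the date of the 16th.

2061-05-21

The 16th occurrence is 15 intervals after the first: 15 × 35 = 525 days after 2059-12-13.
December has 31 days — 18 days to the end of December leaves 507.
2060 has 366 days (141 left).
January has 31 days (110 left).
February has 28 days (82 left).
March has 31 days (51 left).
April has 30 days (21 left).
21 days into May → 2061-05-21.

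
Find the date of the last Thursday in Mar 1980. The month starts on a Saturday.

Mar 27, 1980

Mar 1980 begins on a Saturday, so the first Thursday is Mar 6 (5 days later).
Mar 1980 has 31 days. Adding weeks: 6, 13, 20, 27 — the last one ≤ 31 is the 27th.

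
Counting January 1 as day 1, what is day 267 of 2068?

23 September 2068

January has 31 days (267 − 31 = 236 remain).
February has 29 days (236 − 29 = 207 remain).
March has 31 days (207 − 31 = 176 remain).
April has 30 days (176 − 30 = 146 remain).
May has 31 days (146 − 31 = 115 remain).
June has 30 days (115 − 30 = 85 remain).
July has 31 days (85 − 31 = 54 remain).
August has 31 days (54 − 31 = 23 remain).
23 into September → September 23.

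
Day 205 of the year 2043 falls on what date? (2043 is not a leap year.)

2043-07-24

January has 31 days (205 − 31 = 174 remain).
February has 28 days (174 − 28 = 146 remain).
March has 31 days (146 − 31 = 115 remain).
April has 30 days (115 − 30 = 85 remain).
May has 31 days (85 − 31 = 54 remain).
June has 30 days (54 − 30 = 24 remain).
24 into July → July 24.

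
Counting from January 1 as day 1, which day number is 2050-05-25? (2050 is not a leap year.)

Days in months before May: 31 + 28 + 31 + 30 = 120.
Plus 25 days into May → day 145.

145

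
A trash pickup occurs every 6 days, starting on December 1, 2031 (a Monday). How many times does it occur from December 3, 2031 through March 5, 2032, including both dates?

Occurrences land 6·i days after December 1, 2031 for i = 0, 1, 2, …
December 3, 2031 is 2 days after the start; 2 ÷ 6 = 0 remainder 2; since the remainder is 2, round up to i = 1. First occurrence in the window: #2 on December 7, 2031 (1×6 = 6 days in).
March 5, 2032 is 95 days after the start; 95 ÷ 6 = 15 remainder 5. Last occurrence in the window: #16 on February 29, 2032.
Occurrences #2 through #16: 15 in total.

15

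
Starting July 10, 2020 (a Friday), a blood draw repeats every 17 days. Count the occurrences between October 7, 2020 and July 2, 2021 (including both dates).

Occurrences land 17·i days after July 10, 2020 for i = 0, 1, 2, …
October 7, 2020 is 89 days after the start; 89 ÷ 17 = 5 remainder 4; since the remainder is 4, round up to i = 6. First occurrence in the window: #7 on October 20, 2020 (6×17 = 102 days in).
July 2, 2021 is 357 days after the start; 357 ÷ 17 = 21 remainder 0. Last occurrence in the window: #22 on July 2, 2021.
Occurrences #7 through #22: 16 in total.

16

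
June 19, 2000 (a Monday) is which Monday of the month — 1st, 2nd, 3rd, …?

Day 19 falls in week ⌈19/7⌉ of the month.
Days 1–7 hold the 1st Monday, 8–14 the 2nd, 15–21 the 3rd, 22–28 the 4th, 29–31 the 5th.
19 is in the range for the 3rd.

3rd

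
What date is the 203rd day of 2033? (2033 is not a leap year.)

22 July 2033

January has 31 days (203 − 31 = 172 remain).
February has 28 days (172 − 28 = 144 remain).
March has 31 days (144 − 31 = 113 remain).
April has 30 days (113 − 30 = 83 remain).
May has 31 days (83 − 31 = 52 remain).
June has 30 days (52 − 30 = 22 remain).
22 into July → July 22.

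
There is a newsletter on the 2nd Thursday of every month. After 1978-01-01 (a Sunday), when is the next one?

1978-01-12

January 1978 starts on a Sunday; its first Thursday is the 5th, so the 2nd Thursday is the 12th — 1978-01-12.
1978-01-12 is after 1978-01-01, so that is the next one.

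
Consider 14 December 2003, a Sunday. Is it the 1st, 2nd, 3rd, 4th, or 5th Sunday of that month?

Day 14 falls in week ⌈14/7⌉ of the month.
Days 1–7 hold the 1st Sunday, 8–14 the 2nd, 15–21 the 3rd, 22–28 the 4th, 29–31 the 5th.
14 is in the range for the 2nd.

2nd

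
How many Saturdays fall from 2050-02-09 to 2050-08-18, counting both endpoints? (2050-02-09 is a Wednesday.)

27

2050-02-09 is a Wednesday; the first Saturday on or after it is 2050-02-12 (3 days later).
From 2050-02-12 to 2050-08-18: 16 + 31 + 30 + 31 + 30 + 31 + 18 = 187 days (rest of February, March, April, May, June, July, August).
187 ÷ 7 = 26 full weeks with remainder 5, so 26 more Saturdays after the first → 27.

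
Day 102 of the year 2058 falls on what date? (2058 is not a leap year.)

January has 31 days (102 − 31 = 71 remain).
February has 28 days (71 − 28 = 43 remain).
March has 31 days (43 − 31 = 12 remain).
12 into April → April 12.

12 April 2058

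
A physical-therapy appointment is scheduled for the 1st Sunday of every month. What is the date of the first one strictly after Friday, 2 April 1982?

April 1982 starts on a Thursday, so its 1st Sunday is 4 April 1982 (3 days in).
4 April 1982 is after 2 April 1982, so that is the next one.

4 April 1982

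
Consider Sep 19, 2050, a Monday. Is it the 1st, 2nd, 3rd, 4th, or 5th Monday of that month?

Day 19 falls in week ⌈19/7⌉ of the month.
Days 1–7 hold the 1st Monday, 8–14 the 2nd, 15–21 the 3rd, 22–28 the 4th, 29–31 the 5th.
19 is in the range for the 3rd.

3rd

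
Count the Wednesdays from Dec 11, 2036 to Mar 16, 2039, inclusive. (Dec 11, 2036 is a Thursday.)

118

Dec 11, 2036 is a Thursday; the first Wednesday on or after it is Dec 17, 2036 (6 days later).
From Dec 17, 2036 to Mar 16, 2039: 14 + 365 + 365 + 75 = 819 days (rest of 2036, 2037, 2038, to Mar 16, 2039 in 2039).
819 ÷ 7 = 117 full weeks with remainder 0, so 117 more Wednesdays after the first → 118.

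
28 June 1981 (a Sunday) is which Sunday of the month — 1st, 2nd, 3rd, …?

4th

Day 28 falls in week ⌈28/7⌉ of the month.
Days 1–7 hold the 1st Sunday, 8–14 the 2nd, 15–21 the 3rd, 22–28 the 4th, 29–31 the 5th.
28 is in the range for the 4th.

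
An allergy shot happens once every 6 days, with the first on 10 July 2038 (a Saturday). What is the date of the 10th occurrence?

The 10th occurrence is 9 intervals after the first: 9 × 6 = 54 days after 10 July 2038.
July has 31 days — 21 days to the end of July leaves 33.
August has 31 days (2 left).
2 days into September → 2 September 2038.

2 September 2038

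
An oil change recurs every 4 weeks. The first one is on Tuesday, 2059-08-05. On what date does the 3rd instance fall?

2059-09-30

The 3rd occurrence is 2 intervals after the first: 2 × 28 = 56 days after 2059-08-05.
August has 31 days — 26 days to the end of August leaves 30.
30 days into September → 2059-09-30.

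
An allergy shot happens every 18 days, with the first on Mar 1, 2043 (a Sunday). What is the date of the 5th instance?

The 5th occurrence is 4 intervals after the first: 4 × 18 = 72 days after Mar 1, 2043.
Mar has 31 days — 30 days to the end of Mar leaves 42.
Apr has 30 days (12 left).
12 days into May → May 12, 2043.

May 12, 2043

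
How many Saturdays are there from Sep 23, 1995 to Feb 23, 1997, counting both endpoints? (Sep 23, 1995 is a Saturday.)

Sep 23, 1995 is a Saturday; the first Saturday on or after it is Sep 23, 1995.
From Sep 23, 1995 to Feb 23, 1997: 99 + 366 + 54 = 519 days (rest of 1995, 1996, to Feb 23, 1997 in 1997).
519 ÷ 7 = 74 full weeks with remainder 1, so 74 more Saturdays after the first → 75.

75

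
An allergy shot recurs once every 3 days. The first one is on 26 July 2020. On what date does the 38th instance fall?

The 38th occurrence is 37 intervals after the first: 37 × 3 = 111 days after 26 July 2020.
July has 31 days — 5 days to the end of July leaves 106.
August has 31 days (75 left).
September has 30 days (45 left).
October has 31 days (14 left).
14 days into November → 14 November 2020.

14 November 2020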